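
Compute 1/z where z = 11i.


|z|^2 = 0+121 = 121
1/z = (0 - 11i)/121

1/z = 0 - 0.0909i


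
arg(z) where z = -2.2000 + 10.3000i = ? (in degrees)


Re = -2.2, Im = 10.3
arg = atan2(10.3, -2.2) = 102.0568 degrees

arg(z) = 102.0568 degrees


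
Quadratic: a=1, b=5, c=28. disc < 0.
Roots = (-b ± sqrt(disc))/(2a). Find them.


disc = 5^2 - 4*1*28 = 25 - 112 = -87
sqrt(|disc|) = sqrt(87) = 9.3274
Real part = -5/(2*1) = -2.5000
Imag part = 9.3274/(2*1) = 4.6637

-2.5000 ± 4.6637i


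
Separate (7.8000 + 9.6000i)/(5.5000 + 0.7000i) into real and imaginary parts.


Multiply by conjugate: (7.8000 + 9.6000i)(5.5000 - 0.7000i) / (5.5^2 + 0.7^2)
Numerator real = 7.8*5.5 + 9.6*0.7 = 49.62
Numerator imag = 9.6*5.5 - 7.8*0.7 = 47.34
Denominator = 30.74
Re(z) = 49.62/30.74 = 1.6142
Im(z) = 47.34/30.74 = 1.5400

Re(z) = 1.6142, Im(z) = 1.5400


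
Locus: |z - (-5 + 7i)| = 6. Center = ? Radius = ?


|z - z0| = r is a circle with center z0 and radius r.
Center = (-5, 7), radius = 6

Circle with center (-5, 7) and radius 6


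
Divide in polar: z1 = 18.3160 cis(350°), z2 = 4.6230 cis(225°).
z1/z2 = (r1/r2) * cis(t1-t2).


r = 18.3160 / 4.6230 = 3.9619
theta = 350° - 225° = 125° = 125° (mod 360)

3.9619 cis(125°)


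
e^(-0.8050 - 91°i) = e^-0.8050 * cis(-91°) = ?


e^-0.8050 = 0.4471
cos(-91°) = -0.0175
sin(-91°) = -0.9998
Real = 0.4471*(-0.0175) = -0.0078
Imag = 0.4471*(-0.9998) = -0.4470

-0.0078 - 0.4470i


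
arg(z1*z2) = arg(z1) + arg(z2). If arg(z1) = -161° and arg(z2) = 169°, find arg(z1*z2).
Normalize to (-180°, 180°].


arg(z1*z2) = -161° + 169° = 8°
Normalized to (-180°, 180°]: 8°

8°


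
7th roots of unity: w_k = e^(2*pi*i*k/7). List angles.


The 7th roots of unity are cis(360k/7°) for k=0..6
Angle step = 360/7 = 51.4286°
Primitive root: cis(51.4286°)
Primitive root = 0.6235 + 0.7818i

7 roots at angles: 0°, 51.4286°, 102.8571°, 154.2857°, 205.7143°, 257.1429°, 308.5714°


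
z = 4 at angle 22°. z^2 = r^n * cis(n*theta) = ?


r^2 = 4^2 = 16
n*theta = 2*22° = 44° = 44° (mod 360)
a = 16*cos(44°) = 11.5094
b = 16*sin(44°) = 11.1145

16 cis(44°) = 11.5094 + 11.1145i


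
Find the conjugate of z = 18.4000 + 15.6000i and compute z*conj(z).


z_bar = 18.4000 - 15.6000i
z*z_bar = 18.4^2 + 15.6^2 = 338.56 + 243.36 = 581.92

z_bar = 18.4000 - 15.6000i, z*z_bar = 581.92


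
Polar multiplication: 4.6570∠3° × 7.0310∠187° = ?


r = 4.6570 * 7.0310 = 32.7434
theta = 3° + 187° = 190° = 190° (mod 360)

32.7434 cis(190°)


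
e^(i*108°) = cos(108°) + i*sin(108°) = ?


cos(108°) = -0.3090
sin(108°) = 0.9511

e^(i*108°) = -0.3090 + 0.9511i


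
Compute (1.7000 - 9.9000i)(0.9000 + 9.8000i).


Real = 1.7*0.9 - (-9.9)*9.8 = 1.53 - (-97.02) = 98.55
Imag = 1.7*9.8 + 0.9*(-9.9) = 16.66 - (8.91) = 7.75

98.5500 + 7.7500i


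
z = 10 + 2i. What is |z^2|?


|z| = sqrt(100+4) = sqrt(104) = 10.1980
|z^2| = |z|^2 = (sqrt(104))^2 = 104

|z^2| = 104


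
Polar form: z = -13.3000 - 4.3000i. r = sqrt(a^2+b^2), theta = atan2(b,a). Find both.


r = sqrt(176.89+18.49) = sqrt(195.38) = 13.9778
theta = atan2(-4.3, -13.3) = -162.0836 degrees

r = 13.9778, theta = -162.0836 degrees


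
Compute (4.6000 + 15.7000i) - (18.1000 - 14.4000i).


Real: 4.6 - 18.1 = -13.5
Imag: 15.7 + 14.4 = 30.1

-13.5000 + 30.1000i


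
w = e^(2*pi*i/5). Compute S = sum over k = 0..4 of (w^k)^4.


The roots are w_k = w^k with w = e^(2*pi*i/5), and (w^k)^4 = (w^4)^k.
So S = 1 + u + u^2 + ... + u^(4) with u = w^4.
4 = 0*5 + 4, so 4 is not a multiple of 5: u = w^4 ≠ 1 (w is a primitive 5th root), while u^5 = (w^5)^4 = 1.
Geometric series: S = (1 - u^5)/(1 - u) = (1 - 1)/(1 - u) = 0

S = 0


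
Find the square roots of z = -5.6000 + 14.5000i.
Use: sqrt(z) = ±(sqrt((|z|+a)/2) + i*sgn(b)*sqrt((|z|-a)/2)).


|z| = sqrt(31.36+210.25) = 15.5438
sqrt((|z|+a)/2) = sqrt((15.5438+(-5.6))/2) = sqrt(4.9719) = 2.2298
sqrt((|z|-a)/2) = sqrt((15.5438-(-5.6))/2) = sqrt(10.5719) = 3.2514

±(2.2298 + 3.2514i) i.e. 2.2298 + 3.2514i and -2.2298 - 3.2514i


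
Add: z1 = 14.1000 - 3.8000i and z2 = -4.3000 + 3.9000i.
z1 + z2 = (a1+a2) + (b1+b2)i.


Real: 14.1 - 4.3 = 9.8
Imag: -3.8 + 3.9 = 0.1

9.8000 + 0.1000i


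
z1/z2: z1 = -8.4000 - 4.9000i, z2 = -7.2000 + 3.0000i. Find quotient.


Conjugate of z2 = -7.2000 - 3.0000i
Numerator: (-8.4000 - 4.9000i)(-7.2000 - 3.0000i) = 45.7800 + 60.4800i
Denominator: (-7.2)^2 + 3^2 = 60.84
Result = (45.7800 + 60.4800i)/60.84

0.7525 + 0.9941i


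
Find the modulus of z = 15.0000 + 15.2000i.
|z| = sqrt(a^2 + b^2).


|z| = sqrt(15^2 + 15.2^2) = sqrt(225 + 231.04) = sqrt(456.04) = 21.3551

|z| = 21.3551


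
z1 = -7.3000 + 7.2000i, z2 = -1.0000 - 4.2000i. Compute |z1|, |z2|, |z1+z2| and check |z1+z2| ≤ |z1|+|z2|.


|z1| = sqrt((-7.3)^2 + 7.2^2) = sqrt(105.13) = 10.2533
|z2| = sqrt((-1)^2 + (-4.2)^2) = sqrt(18.64) = 4.3174
z1+z2 = -8.3000 + 3.0000i
|z1+z2| = sqrt(77.89) = 8.8255
|z1|+|z2| = 10.2533 + 4.3174 = 14.5707

|z1+z2| = 8.8255 ≤ |z1|+|z2| = 14.5707 (verified)


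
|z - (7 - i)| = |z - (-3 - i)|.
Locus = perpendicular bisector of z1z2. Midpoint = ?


Equal distances means the locus is the perpendicular bisector of z1 and z2.
Midpoint = ((7+(-3))/2, (-1+(-1))/2) = (2.0000, -1.0000)

Perpendicular bisector through (2.0000, -1.0000)


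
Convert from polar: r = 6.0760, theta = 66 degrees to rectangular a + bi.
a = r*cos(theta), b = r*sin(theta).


a = 6.0760*cos(66°) = 6.0760*0.406737 = 2.4713
b = 6.0760*sin(66°) = 6.0760*0.91355 = 5.5507

2.4713 + 5.5507i


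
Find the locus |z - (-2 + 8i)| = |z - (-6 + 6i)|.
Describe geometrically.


Equal distances means the locus is the perpendicular bisector of z1 and z2.
Midpoint = ((-2+(-6))/2, (8+6)/2) = (-4.0000, 7.0000)

Perpendicular bisector through (-4.0000, 7.0000)


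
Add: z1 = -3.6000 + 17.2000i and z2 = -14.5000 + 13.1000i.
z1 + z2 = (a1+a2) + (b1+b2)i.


Real: -3.6 - 14.5 = -18.1
Imag: 17.2 + 13.1 = 30.3

-18.1000 + 30.3000i


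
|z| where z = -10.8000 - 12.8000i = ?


|z| = sqrt((-10.8)^2 + (-12.8)^2) = sqrt(116.64 + 163.84) = sqrt(280.48) = 16.7475

|z| = 16.7475


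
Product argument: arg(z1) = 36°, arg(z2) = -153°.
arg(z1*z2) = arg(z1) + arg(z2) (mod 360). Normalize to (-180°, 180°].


arg(z1*z2) = 36° - 153° = -117°
Normalized to (-180°, 180°]: -117°

-117°


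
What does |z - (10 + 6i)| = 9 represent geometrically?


|z - z0| = r is a circle with center z0 and radius r.
Center = (10, 6), radius = 9

Circle with center (10, 6) and radius 9


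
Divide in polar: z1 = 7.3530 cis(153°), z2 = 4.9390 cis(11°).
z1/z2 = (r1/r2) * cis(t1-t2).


r = 7.3530 / 4.9390 = 1.4888
theta = 153° - 11° = 142° = 142° (mod 360)

1.4888 cis(142°)


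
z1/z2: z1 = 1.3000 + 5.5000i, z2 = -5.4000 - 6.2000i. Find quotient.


Conjugate of z2 = -5.4000 + 6.2000i
Numerator: (1.3000 + 5.5000i)(-5.4000 + 6.2000i) = -41.1200 - 21.6400i
Denominator: (-5.4)^2 + (-6.2)^2 = 67.6
Result = (-41.1200 - 21.6400i)/67.6

-0.6083 - 0.3201i


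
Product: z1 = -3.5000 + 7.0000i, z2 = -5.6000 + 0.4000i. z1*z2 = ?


Real = -3.5*(-5.6) - 7*0.4 = 19.6 - 2.8 = 16.8
Imag = -3.5*0.4 - (5.6)*7 = -1.4 - (39.2) = -40.6

16.8000 - 40.6000i


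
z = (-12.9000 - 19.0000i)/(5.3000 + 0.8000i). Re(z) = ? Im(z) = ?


Multiply by conjugate: (-12.9000 - 19.0000i)(5.3000 - 0.8000i) / (5.3^2 + 0.8^2)
Numerator real = -12.9*5.3 - (19)*0.8 = -83.57
Numerator imag = -19*5.3 - (-12.9)*0.8 = -90.38
Denominator = 28.73
Re(z) = -83.57/28.73 = -2.9088
Im(z) = -90.38/28.73 = -3.1458

Re(z) = -2.9088, Im(z) = -3.1458


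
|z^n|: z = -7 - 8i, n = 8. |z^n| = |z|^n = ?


|z| = sqrt(49+64) = sqrt(113) = 10.6301
|z^8| = |z|^8 = (sqrt(113))^8 = 113^4 = 163047361

|z^8| = 163047361


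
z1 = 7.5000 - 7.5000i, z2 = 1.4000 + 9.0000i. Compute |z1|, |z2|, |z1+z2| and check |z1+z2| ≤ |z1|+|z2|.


|z1| = sqrt(7.5^2 + (-7.5)^2) = sqrt(112.5) = 10.6066
|z2| = sqrt(1.4^2 + 9^2) = sqrt(82.96) = 9.1082
z1+z2 = 8.9000 + 1.5000i
|z1+z2| = sqrt(81.46) = 9.0255
|z1|+|z2| = 10.6066 + 9.1082 = 19.7148

|z1+z2| = 9.0255 ≤ |z1|+|z2| = 19.7148 (verified)


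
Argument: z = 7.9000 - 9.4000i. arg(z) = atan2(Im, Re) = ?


Re = 7.9, Im = -9.4
arg = atan2(-9.4, 7.9) = -49.9554 degrees

arg(z) = -49.9554 degrees


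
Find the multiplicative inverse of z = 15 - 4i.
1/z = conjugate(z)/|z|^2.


|z|^2 = 225+16 = 241
1/z = (15 + 4i)/241

1/z = 0.0622 + 0.0166i


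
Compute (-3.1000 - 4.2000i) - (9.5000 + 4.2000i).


Real: -3.1 - 9.5 = -12.6
Imag: -4.2 - 4.2 = -8.4

-12.6000 - 8.4000i


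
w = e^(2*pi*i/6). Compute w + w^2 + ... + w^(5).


With w = e^(2*pi*i/6), all 6 of the 6th roots of unity w^0 = 1, w, ..., w^(5) sum to 0: 1 + w + ... + w^(5) = (1 - w^6)/(1 - w) = 0 since w^6 = 1, w ≠ 1.
Removing the root 1: w + w^2 + ... + w^(5) = 0 - 1 = -1

Sum = -1


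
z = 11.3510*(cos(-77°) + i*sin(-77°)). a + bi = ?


a = 11.3510*cos(-77°) = 11.3510*0.22495 = 2.5534
b = 11.3510*sin(-77°) = 11.3510*(-0.97437) = -11.0601

2.5534 - 11.0601i


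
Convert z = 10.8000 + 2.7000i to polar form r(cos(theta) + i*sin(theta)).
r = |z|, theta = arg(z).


r = sqrt(116.64+7.29) = sqrt(123.93) = 11.1324
theta = atan2(2.7, 10.8) = 14.0362 degrees

r = 11.1324, theta = 14.0362 degrees


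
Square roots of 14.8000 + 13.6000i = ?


|z| = sqrt(219.04+184.96) = 20.0998
sqrt((|z|+a)/2) = sqrt((20.0998+14.8)/2) = sqrt(17.4499) = 4.1773
sqrt((|z|-a)/2) = sqrt((20.0998-14.8)/2) = sqrt(2.6499) = 1.6278

±(4.1773 + 1.6278i) i.e. 4.1773 + 1.6278i and -4.1773 - 1.6278i


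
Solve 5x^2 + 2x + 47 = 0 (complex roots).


disc = 2^2 - 4*5*47 = 4 - 940 = -936
sqrt(|disc|) = sqrt(936) = 30.5941
Real part = -2/(2*5) = -0.2000
Imag part = 30.5941/(2*5) = 3.0594

-0.2000 ± 3.0594i


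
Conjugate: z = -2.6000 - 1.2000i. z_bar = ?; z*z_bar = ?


z_bar = -2.6000 + 1.2000i
z*z_bar = (-2.6)^2 + (-1.2)^2 = 6.76 + 1.44 = 8.2

z_bar = -2.6000 + 1.2000i, z*z_bar = 8.2


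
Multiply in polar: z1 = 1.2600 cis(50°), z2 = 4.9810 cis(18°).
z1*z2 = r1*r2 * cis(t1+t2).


r = 1.2600 * 4.9810 = 6.2761
theta = 50° + 18° = 68° = 68° (mod 360)

6.2761 cis(68°)


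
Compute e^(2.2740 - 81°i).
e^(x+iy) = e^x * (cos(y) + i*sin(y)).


e^2.2740 = 9.7182
cos(-81°) = 0.156434
sin(-81°) = -0.987688
Real = 9.7182*0.156434 = 1.5203
Imag = 9.7182*(-0.987688) = -9.5985

1.5203 - 9.5985i


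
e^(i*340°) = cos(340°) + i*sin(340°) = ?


cos(340°) = 0.9397
sin(340°) = -0.3420

e^(i*340°) = 0.9397 - 0.3420i


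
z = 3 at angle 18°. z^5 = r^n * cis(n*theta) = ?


r^5 = 3^5 = 243
n*theta = 5*18° = 90° = 90° (mod 360)
a = 243*cos(90°) = 0
b = 243*sin(90°) = 243.0000

243 cis(90°) = 0 + 243.0000i


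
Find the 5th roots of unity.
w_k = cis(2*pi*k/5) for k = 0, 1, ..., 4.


The 5th roots of unity are cis(360k/5°) for k=0..4
Angle step = 360/5 = 72°
Primitive root: cis(72°)
Primitive root = 0.3090 + 0.9511i

5 roots at angles: 0°, 72°, 144°, 216°, 288°


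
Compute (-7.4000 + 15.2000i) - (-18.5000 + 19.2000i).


Real: -7.4 + 18.5 = 11.1
Imag: 15.2 - 19.2 = -4

11.1000 - 4.0000i


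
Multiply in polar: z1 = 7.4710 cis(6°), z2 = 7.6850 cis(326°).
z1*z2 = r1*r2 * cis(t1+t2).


r = 7.4710 * 7.6850 = 57.4146
theta = 6° + 326° = 332° = 332° (mod 360)

57.4146 cis(332°)


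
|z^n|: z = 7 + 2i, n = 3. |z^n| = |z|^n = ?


|z| = sqrt(49+4) = sqrt(53) = 7.2801
|z^3| = |z|^3 = (sqrt(53))^3 = 53*sqrt(53)

|z^3| = 53*sqrt(53) ≈ 385.8458


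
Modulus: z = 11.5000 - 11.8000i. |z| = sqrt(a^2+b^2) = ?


|z| = sqrt(11.5^2 + (-11.8)^2) = sqrt(132.25 + 139.24) = sqrt(271.49) = 16.4770

|z| = 16.4770


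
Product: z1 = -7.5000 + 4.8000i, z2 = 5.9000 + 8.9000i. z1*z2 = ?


Real = -7.5*5.9 - 4.8*8.9 = -44.25 - 42.72 = -86.97
Imag = -7.5*8.9 + 5.9*4.8 = -66.75 + 28.32 = -38.43

-86.9700 - 38.4300i


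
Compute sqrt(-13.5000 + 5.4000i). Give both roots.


|z| = sqrt(182.25+29.16) = 14.5399
sqrt((|z|+a)/2) = sqrt((14.5399+(-13.5))/2) = sqrt(0.5200) = 0.7211
sqrt((|z|-a)/2) = sqrt((14.5399-(-13.5))/2) = sqrt(14.0200) = 3.7443

±(0.7211 + 3.7443i) i.e. 0.7211 + 3.7443i and -0.7211 - 3.7443i


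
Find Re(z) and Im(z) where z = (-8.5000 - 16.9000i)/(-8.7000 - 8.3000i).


Multiply by conjugate: (-8.5000 - 16.9000i)(-8.7000 + 8.3000i) / ((-8.7)^2 + (-8.3)^2)
Numerator real = -8.5*(-8.7) - (16.9)*(-8.3) = 214.22
Numerator imag = -16.9*(-8.7) - (-8.5)*(-8.3) = 76.48
Denominator = 144.58
Re(z) = 214.22/144.58 = 1.4817
Im(z) = 76.48/144.58 = 0.5290

Re(z) = 1.4817, Im(z) = 0.5290


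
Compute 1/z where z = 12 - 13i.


|z|^2 = 144+169 = 313
1/z = (12 + 13i)/313

1/z = 0.0383 + 0.0415i


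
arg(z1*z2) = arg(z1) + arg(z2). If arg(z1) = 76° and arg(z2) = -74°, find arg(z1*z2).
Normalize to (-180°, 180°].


arg(z1*z2) = 76° - 74° = 2°
Normalized to (-180°, 180°]: 2°

2°


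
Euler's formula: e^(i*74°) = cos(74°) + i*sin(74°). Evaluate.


cos(74°) = 0.2756
sin(74°) = 0.9613

e^(i*74°) = 0.2756 + 0.9613i


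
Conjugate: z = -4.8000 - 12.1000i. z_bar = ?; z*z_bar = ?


z_bar = -4.8000 + 12.1000i
z*z_bar = (-4.8)^2 + (-12.1)^2 = 23.04 + 146.41 = 169.45

z_bar = -4.8000 + 12.1000i, z*z_bar = 169.45


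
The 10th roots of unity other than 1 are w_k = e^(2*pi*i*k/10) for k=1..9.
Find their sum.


With w = e^(2*pi*i/10), all 10 of the 10th roots of unity w^0 = 1, w, ..., w^(9) sum to 0: 1 + w + ... + w^(9) = (1 - w^10)/(1 - w) = 0 since w^10 = 1, w ≠ 1.
Removing the root 1: w + w^2 + ... + w^(9) = 0 - 1 = -1

Sum = -1


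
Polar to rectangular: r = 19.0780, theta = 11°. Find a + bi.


a = 19.0780*cos(11°) = 19.0780*0.98163 = 18.7275
b = 19.0780*sin(11°) = 19.0780*0.19081 = 3.6403

18.7275 + 3.6403i


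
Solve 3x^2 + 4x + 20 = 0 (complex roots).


disc = 4^2 - 4*3*20 = 16 - 240 = -224
sqrt(|disc|) = sqrt(224) = 14.9666
Real part = -4/(2*3) = -0.6667
Imag part = 14.9666/(2*3) = 2.4944

-0.6667 ± 2.4944i


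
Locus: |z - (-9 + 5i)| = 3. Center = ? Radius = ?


|z - z0| = r is a circle with center z0 and radius r.
Center = (-9, 5), radius = 3

Circle with center (-9, 5) and radius 3


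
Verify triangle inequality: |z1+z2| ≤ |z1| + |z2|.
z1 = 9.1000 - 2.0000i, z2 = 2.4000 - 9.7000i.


|z1| = sqrt(9.1^2 + (-2)^2) = sqrt(86.81) = 9.3172
|z2| = sqrt(2.4^2 + (-9.7)^2) = sqrt(99.85) = 9.9925
z1+z2 = 11.5000 - 11.7000i
|z1+z2| = sqrt(269.14) = 16.4055
|z1|+|z2| = 9.3172 + 9.9925 = 19.3097

|z1+z2| = 16.4055 ≤ |z1|+|z2| = 19.3097 (verified)


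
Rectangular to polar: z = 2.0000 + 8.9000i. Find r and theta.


r = sqrt(4+79.21) = sqrt(83.21) = 9.1220
theta = atan2(8.9, 2) = 77.3349 degrees

r = 9.1220, theta = 77.3349 degrees


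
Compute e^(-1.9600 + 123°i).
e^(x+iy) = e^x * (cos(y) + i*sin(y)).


e^-1.9600 = 0.14086
cos(123°) = -0.5446
sin(123°) = 0.8387
Real = 0.14086*(-0.5446) = -0.0767
Imag = 0.14086*0.8387 = 0.1181

-0.0767 + 0.1181i


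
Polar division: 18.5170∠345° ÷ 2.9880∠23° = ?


r = 18.5170 / 2.9880 = 6.1971
theta = 345° - 23° = 322° = 322° (mod 360)

6.1971 cis(322°)


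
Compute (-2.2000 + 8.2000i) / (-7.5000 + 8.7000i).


Conjugate of z2 = -7.5000 - 8.7000i
Numerator: (-2.2000 + 8.2000i)(-7.5000 - 8.7000i) = 87.8400 - 42.3600i
Denominator: (-7.5)^2 + 8.7^2 = 131.94
Result = (87.8400 - 42.3600i)/131.94

0.6658 - 0.3211i


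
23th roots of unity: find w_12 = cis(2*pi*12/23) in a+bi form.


Angle = 360*12/23 = 187.8261°
a = cos(187.8261°) = -0.9907
b = sin(187.8261°) = -0.1362

-0.9907 - 0.1362i


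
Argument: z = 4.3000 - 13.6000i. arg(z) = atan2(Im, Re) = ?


Re = 4.3, Im = -13.6
arg = atan2(-13.6, 4.3) = -72.4543 degrees

arg(z) = -72.4543 degrees


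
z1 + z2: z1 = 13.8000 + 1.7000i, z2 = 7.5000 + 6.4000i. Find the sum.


Real: 13.8 + 7.5 = 21.3
Imag: 1.7 + 6.4 = 8.1

21.3000 + 8.1000i


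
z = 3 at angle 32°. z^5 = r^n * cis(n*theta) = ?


r^5 = 3^5 = 243
n*theta = 5*32° = 160° = 160° (mod 360)
a = 243*cos(160°) = -228.3453
b = 243*sin(160°) = 83.1109

243 cis(160°) = -228.3453 + 83.1109i


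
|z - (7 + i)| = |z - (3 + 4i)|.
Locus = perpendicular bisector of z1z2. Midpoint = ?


Equal distances means the locus is the perpendicular bisector of z1 and z2.
Midpoint = ((7+3)/2, (1+4)/2) = (5.0000, 2.5000)

Perpendicular bisector through (5.0000, 2.5000)


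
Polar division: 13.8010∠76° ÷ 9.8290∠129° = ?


r = 13.8010 / 9.8290 = 1.4041
theta = 76° - 129° = -53° = 307° (mod 360)

1.4041 cis(307°)


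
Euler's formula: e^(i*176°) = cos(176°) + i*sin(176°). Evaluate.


cos(176°) = -0.9976
sin(176°) = 0.0698

e^(i*176°) = -0.9976 + 0.0698i


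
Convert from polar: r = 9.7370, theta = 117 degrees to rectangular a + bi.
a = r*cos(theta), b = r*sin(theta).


a = 9.7370*cos(117°) = 9.7370*(-0.45399) = -4.4205
b = 9.7370*sin(117°) = 9.7370*0.891 = 8.6757

-4.4205 + 8.6757i


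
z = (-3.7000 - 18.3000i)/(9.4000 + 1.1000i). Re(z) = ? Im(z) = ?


Multiply by conjugate: (-3.7000 - 18.3000i)(9.4000 - 1.1000i) / (9.4^2 + 1.1^2)
Numerator real = -3.7*9.4 - (18.3)*1.1 = -54.91
Numerator imag = -18.3*9.4 - (-3.7)*1.1 = -167.95
Denominator = 89.57
Re(z) = -54.91/89.57 = -0.6130
Im(z) = -167.95/89.57 = -1.8751

Re(z) = -0.6130, Im(z) = -1.8751


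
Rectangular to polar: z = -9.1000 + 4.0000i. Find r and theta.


r = sqrt(82.81+16) = sqrt(98.81) = 9.9403
theta = atan2(4, -9.1) = 156.2716 degrees

r = 9.9403, theta = 156.2716 degrees


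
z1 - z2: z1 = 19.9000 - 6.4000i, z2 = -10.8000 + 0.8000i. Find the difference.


Real: 19.9 + 10.8 = 30.7
Imag: -6.4 - 0.8 = -7.2

30.7000 - 7.2000i


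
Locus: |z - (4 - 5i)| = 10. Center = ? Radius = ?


|z - z0| = r is a circle with center z0 and radius r.
Center = (4, -5), radius = 10

Circle with center (4, -5) and radius 10


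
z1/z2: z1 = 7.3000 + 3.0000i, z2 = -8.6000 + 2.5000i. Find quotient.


Conjugate of z2 = -8.6000 - 2.5000i
Numerator: (7.3000 + 3.0000i)(-8.6000 - 2.5000i) = -55.2800 - 44.0500i
Denominator: (-8.6)^2 + 2.5^2 = 80.21
Result = (-55.2800 - 44.0500i)/80.21

-0.6892 - 0.5492i


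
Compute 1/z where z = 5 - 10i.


|z|^2 = 25+100 = 125
1/z = (5 + 10i)/125

1/z = 0.0400 + 0.0800i


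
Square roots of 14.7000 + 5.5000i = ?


|z| = sqrt(216.09+30.25) = 15.6952
sqrt((|z|+a)/2) = sqrt((15.6952+14.7)/2) = sqrt(15.1976) = 3.8984
sqrt((|z|-a)/2) = sqrt((15.6952-14.7)/2) = sqrt(0.4976) = 0.7054

±(3.8984 + 0.7054i) i.e. 3.8984 + 0.7054i and -3.8984 - 0.7054i


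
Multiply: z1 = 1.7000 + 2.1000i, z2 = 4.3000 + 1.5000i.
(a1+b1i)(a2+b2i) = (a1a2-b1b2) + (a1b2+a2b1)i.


Real = 1.7*4.3 - 2.1*1.5 = 7.31 - 3.15 = 4.16
Imag = 1.7*1.5 + 4.3*2.1 = 2.55 + 9.03 = 11.58

4.1600 + 11.5800i


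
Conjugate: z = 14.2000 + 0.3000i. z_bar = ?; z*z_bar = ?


z_bar = 14.2000 - 0.3000i
z*z_bar = 14.2^2 + 0.3^2 = 201.64 + 0.09 = 201.73

z_bar = 14.2000 - 0.3000i, z*z_bar = 201.73


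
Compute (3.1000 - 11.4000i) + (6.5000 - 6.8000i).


Real: 3.1 + 6.5 = 9.6
Imag: -11.4 - 6.8 = -18.2

9.6000 - 18.2000i


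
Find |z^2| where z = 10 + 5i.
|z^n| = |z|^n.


|z| = sqrt(100+25) = sqrt(125) = 11.1803
|z^2| = |z|^2 = (sqrt(125))^2 = 125

|z^2| = 125


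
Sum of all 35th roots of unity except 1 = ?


With w = e^(2*pi*i/35), all 35 of the 35th roots of unity w^0 = 1, w, ..., w^(34) sum to 0: 1 + w + ... + w^(34) = (1 - w^35)/(1 - w) = 0 since w^35 = 1, w ≠ 1.
Removing the root 1: w + w^2 + ... + w^(34) = 0 - 1 = -1

Sum = -1


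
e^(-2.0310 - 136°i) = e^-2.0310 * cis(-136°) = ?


e^-2.0310 = 0.1312
cos(-136°) = -0.7193
sin(-136°) = -0.6947
Real = 0.1312*(-0.7193) = -0.0944
Imag = 0.1312*(-0.6947) = -0.0911

-0.0944 - 0.0911i


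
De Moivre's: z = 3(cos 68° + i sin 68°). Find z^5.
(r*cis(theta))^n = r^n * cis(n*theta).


r^5 = 3^5 = 243
n*theta = 5*68° = 340° = 340° (mod 360)
a = 243*cos(340°) = 228.3453
b = 243*sin(340°) = -83.1109

243 cis(340°) = 228.3453 - 83.1109i


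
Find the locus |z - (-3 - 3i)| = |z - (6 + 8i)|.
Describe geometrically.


Equal distances means the locus is the perpendicular bisector of z1 and z2.
Midpoint = ((-3+6)/2, (-3+8)/2) = (1.5000, 2.5000)

Perpendicular bisector through (1.5000, 2.5000)


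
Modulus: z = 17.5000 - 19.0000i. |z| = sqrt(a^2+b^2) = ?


|z| = sqrt(17.5^2 + (-19)^2) = sqrt(306.25 + 361) = sqrt(667.25) = 25.8312

|z| = 25.8312


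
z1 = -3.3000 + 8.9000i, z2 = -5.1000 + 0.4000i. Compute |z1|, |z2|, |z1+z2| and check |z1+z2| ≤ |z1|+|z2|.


|z1| = sqrt((-3.3)^2 + 8.9^2) = sqrt(90.1) = 9.4921
|z2| = sqrt((-5.1)^2 + 0.4^2) = sqrt(26.17) = 5.1157
z1+z2 = -8.4000 + 9.3000i
|z1+z2| = sqrt(157.05) = 12.5320
|z1|+|z2| = 9.4921 + 5.1157 = 14.6078

|z1+z2| = 12.5320 ≤ |z1|+|z2| = 14.6078 (verified)


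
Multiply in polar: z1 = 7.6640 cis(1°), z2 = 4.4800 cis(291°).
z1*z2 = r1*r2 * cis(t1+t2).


r = 7.6640 * 4.4800 = 34.3347
theta = 1° + 291° = 292° = 292° (mod 360)

34.3347 cis(292°)


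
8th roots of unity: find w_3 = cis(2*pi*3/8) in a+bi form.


Angle = 360*3/8 = 135°
a = cos(135°) = -0.7071
b = sin(135°) = 0.7071

-0.7071 + 0.7071i


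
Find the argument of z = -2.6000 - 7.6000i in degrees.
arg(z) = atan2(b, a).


Re = -2.6, Im = -7.6
arg = atan2(-7.6, -2.6) = -108.8861 degrees

arg(z) = -108.8861 degrees


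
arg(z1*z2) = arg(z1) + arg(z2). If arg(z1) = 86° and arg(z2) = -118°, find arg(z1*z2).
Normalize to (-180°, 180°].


arg(z1*z2) = 86° - 118° = -32°
Normalized to (-180°, 180°]: -32°

-32°


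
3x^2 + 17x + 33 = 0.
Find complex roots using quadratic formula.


disc = 17^2 - 4*3*33 = 289 - 396 = -107
sqrt(|disc|) = sqrt(107) = 10.3441
Real part = -17/(2*3) = -2.8333
Imag part = 10.3441/(2*3) = 1.7240

-2.8333 ± 1.7240i


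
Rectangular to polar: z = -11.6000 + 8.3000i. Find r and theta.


r = sqrt(134.56+68.89) = sqrt(203.45) = 14.2636
theta = atan2(8.3, -11.6) = 144.4156 degrees

r = 14.2636, theta = 144.4156 degrees


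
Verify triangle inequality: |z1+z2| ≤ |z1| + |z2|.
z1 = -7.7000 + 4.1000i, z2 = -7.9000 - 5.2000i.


|z1| = sqrt((-7.7)^2 + 4.1^2) = sqrt(76.1) = 8.7235
|z2| = sqrt((-7.9)^2 + (-5.2)^2) = sqrt(89.45) = 9.4578
z1+z2 = -15.6000 - 1.1000i
|z1+z2| = sqrt(244.57) = 15.6387
|z1|+|z2| = 8.7235 + 9.4578 = 18.1813

|z1+z2| = 15.6387 ≤ |z1|+|z2| = 18.1813 (verified)


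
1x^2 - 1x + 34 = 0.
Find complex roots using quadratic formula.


disc = (-1)^2 - 4*1*34 = 1 - 136 = -135
sqrt(|disc|) = sqrt(135) = 11.6190
Real part = 1/(2*1) = 0.5000
Imag part = 11.6190/(2*1) = 5.8095

0.5000 ± 5.8095i


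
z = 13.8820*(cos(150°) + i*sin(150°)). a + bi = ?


a = 13.8820*cos(150°) = 13.8820*(-0.86603) = -12.0222
b = 13.8820*sin(150°) = 13.8820*0.5 = 6.9410

-12.0222 + 6.9410i


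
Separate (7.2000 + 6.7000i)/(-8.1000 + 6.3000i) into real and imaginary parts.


Multiply by conjugate: (7.2000 + 6.7000i)(-8.1000 - 6.3000i) / ((-8.1)^2 + 6.3^2)
Numerator real = 7.2*(-8.1) + 6.7*6.3 = -16.11
Numerator imag = 6.7*(-8.1) - 7.2*6.3 = -99.63
Denominator = 105.3
Re(z) = -16.11/105.3 = -0.1530
Im(z) = -99.63/105.3 = -0.9462

Re(z) = -0.1530, Im(z) = -0.9462


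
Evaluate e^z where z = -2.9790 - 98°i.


e^-2.9790 = 0.0508
cos(-98°) = -0.1392
sin(-98°) = -0.9903
Real = 0.0508*(-0.1392) = -0.0071
Imag = 0.0508*(-0.9903) = -0.0503

-0.0071 - 0.0503i


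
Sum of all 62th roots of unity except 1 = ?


With w = e^(2*pi*i/62), all 62 of the 62th roots of unity w^0 = 1, w, ..., w^(61) sum to 0: 1 + w + ... + w^(61) = (1 - w^62)/(1 - w) = 0 since w^62 = 1, w ≠ 1.
Removing the root 1: w + w^2 + ... + w^(61) = 0 - 1 = -1

Sum = -1


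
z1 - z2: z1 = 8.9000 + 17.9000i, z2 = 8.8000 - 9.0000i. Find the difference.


Real: 8.9 - 8.8 = 0.1
Imag: 17.9 + 9 = 26.9

0.1000 + 26.9000i


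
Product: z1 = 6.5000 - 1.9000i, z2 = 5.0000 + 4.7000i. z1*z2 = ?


Real = 6.5*5 - (-1.9)*4.7 = 32.5 - (-8.93) = 41.43
Imag = 6.5*4.7 + 5*(-1.9) = 30.55 - (9.5) = 21.05

41.4300 + 21.0500i


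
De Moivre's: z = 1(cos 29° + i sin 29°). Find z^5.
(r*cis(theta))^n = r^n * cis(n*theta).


r^5 = 1^5 = 1
n*theta = 5*29° = 145° = 145° (mod 360)
a = 1*cos(145°) = -0.8192
b = 1*sin(145°) = 0.5736

1 cis(145°) = -0.8192 + 0.5736i


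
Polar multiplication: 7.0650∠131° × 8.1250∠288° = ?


r = 7.0650 * 8.1250 = 57.4031
theta = 131° + 288° = 419° = 59° (mod 360)

57.4031 cis(59°)


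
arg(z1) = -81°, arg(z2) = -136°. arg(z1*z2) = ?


arg(z1*z2) = -81° - 136° = -217°
Normalized to (-180°, 180°]: 143°

143°


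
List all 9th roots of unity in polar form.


The 9th roots of unity are cis(360k/9°) for k=0..8
Angle step = 360/9 = 40°
Primitive root: cis(40°)
Primitive root = 0.7660 + 0.6428i

9 roots at angles: 0°, 40°, 80°, 120°, 160°, 200°, 240°, 280°, 320°


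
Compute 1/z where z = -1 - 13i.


|z|^2 = 1+169 = 170
1/z = (-1 + 13i)/170

1/z = -0.0059 + 0.0765i


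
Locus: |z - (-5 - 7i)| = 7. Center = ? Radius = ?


|z - z0| = r is a circle with center z0 and radius r.
Center = (-5, -7), radius = 7

Circle with center (-5, -7) and radius 7


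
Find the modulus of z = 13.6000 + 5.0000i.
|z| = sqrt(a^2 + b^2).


|z| = sqrt(13.6^2 + 5^2) = sqrt(184.96 + 25) = sqrt(209.96) = 14.4900

|z| = 14.4900


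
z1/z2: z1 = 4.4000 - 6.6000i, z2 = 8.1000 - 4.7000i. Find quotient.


Conjugate of z2 = 8.1000 + 4.7000i
Numerator: (4.4000 - 6.6000i)(8.1000 + 4.7000i) = 66.6600 - 32.7800i
Denominator: 8.1^2 + (-4.7)^2 = 87.7
Result = (66.6600 - 32.7800i)/87.7

0.7601 - 0.3738i


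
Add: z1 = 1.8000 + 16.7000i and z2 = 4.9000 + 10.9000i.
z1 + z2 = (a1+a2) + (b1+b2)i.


Real: 1.8 + 4.9 = 6.7
Imag: 16.7 + 10.9 = 27.6

6.7000 + 27.6000i


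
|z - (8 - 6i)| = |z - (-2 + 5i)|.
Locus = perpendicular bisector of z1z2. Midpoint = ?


Equal distances means the locus is the perpendicular bisector of z1 and z2.
Midpoint = ((8+(-2))/2, (-6+5)/2) = (3.0000, -0.5000)

Perpendicular bisector through (3.0000, -0.5000)


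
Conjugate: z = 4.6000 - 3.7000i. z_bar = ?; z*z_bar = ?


z_bar = 4.6000 + 3.7000i
z*z_bar = 4.6^2 + (-3.7)^2 = 21.16 + 13.69 = 34.85

z_bar = 4.6000 + 3.7000i, z*z_bar = 34.85


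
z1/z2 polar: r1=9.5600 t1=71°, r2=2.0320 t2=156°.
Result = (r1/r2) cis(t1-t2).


r = 9.5600 / 2.0320 = 4.7047
theta = 71° - 156° = -85° = 275° (mod 360)

4.7047 cis(275°)


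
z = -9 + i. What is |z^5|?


|z| = sqrt(81+1) = sqrt(82) = 9.0554
|z^5| = |z|^5 = (sqrt(82))^5 = 82^2 * sqrt(82) = 6724*sqrt(82)

|z^5| = 6724*sqrt(82) ≈ 60888.4097


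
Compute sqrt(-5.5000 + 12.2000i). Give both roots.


|z| = sqrt(30.25+148.84) = 13.3825
sqrt((|z|+a)/2) = sqrt((13.3825+(-5.5))/2) = sqrt(3.9412) = 1.9853
sqrt((|z|-a)/2) = sqrt((13.3825-(-5.5))/2) = sqrt(9.4412) = 3.0727

±(1.9853 + 3.0727i) i.e. 1.9853 + 3.0727i and -1.9853 - 3.0727i


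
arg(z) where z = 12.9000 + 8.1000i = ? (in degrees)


Re = 12.9, Im = 8.1
arg = atan2(8.1, 12.9) = 32.1250 degrees

arg(z) = 32.1250 degrees


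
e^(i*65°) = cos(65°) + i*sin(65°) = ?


cos(65°) = 0.4226
sin(65°) = 0.9063

e^(i*65°) = 0.4226 + 0.9063i


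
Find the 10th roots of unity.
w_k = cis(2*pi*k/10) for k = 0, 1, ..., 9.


The 10th roots of unity are cis(360k/10°) for k=0..9
Angle step = 360/10 = 36°
Primitive root: cis(36°)
Primitive root = 0.8090 + 0.5878i

10 roots at angles: 0°, 36°, 72°, 108°, 144°, 180°, 216°, 252°, 288°, 324°


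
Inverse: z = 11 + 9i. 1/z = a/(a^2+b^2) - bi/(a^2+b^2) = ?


|z|^2 = 121+81 = 202
1/z = (11 - 9i)/202

1/z = 0.0545 - 0.0446i


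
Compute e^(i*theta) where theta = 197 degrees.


cos(197°) = -0.9563
sin(197°) = -0.2924

e^(i*197°) = -0.9563 - 0.2924i


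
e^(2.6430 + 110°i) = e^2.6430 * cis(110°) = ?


e^2.6430 = 14.0553
cos(110°) = -0.34202
sin(110°) = 0.939693
Real = 14.0553*(-0.34202) = -4.8072
Imag = 14.0553*0.939693 = 13.2077

-4.8072 + 13.2077i


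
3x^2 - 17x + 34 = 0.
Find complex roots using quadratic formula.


disc = (-17)^2 - 4*3*34 = 289 - 408 = -119
sqrt(|disc|) = sqrt(119) = 10.9087
Real part = 17/(2*3) = 2.8333
Imag part = 10.9087/(2*3) = 1.8181

2.8333 ± 1.8181i


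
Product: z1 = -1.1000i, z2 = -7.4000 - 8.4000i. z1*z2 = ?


Real = 0*(-7.4) - (-1.1)*(-8.4) = 0 - 9.24 = -9.24
Imag = 0*(-8.4) - (7.4)*(-1.1) = 0 + 8.14 = 8.14

-9.2400 + 8.1400i


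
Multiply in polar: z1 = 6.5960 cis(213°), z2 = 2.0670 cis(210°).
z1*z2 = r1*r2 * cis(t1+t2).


r = 6.5960 * 2.0670 = 13.6339
theta = 213° + 210° = 423° = 63° (mod 360)

13.6339 cis(63°)


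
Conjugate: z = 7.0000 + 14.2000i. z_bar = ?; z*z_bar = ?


z_bar = 7.0000 - 14.2000i
z*z_bar = 7^2 + 14.2^2 = 49 + 201.64 = 250.64

z_bar = 7.0000 - 14.2000i, z*z_bar = 250.64


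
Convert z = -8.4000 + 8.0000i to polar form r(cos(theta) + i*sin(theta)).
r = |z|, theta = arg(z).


r = sqrt(70.56+64) = sqrt(134.56) = 11.6000
theta = atan2(8, -8.4) = 136.3972 degrees

r = 11.6000, theta = 136.3972 degrees


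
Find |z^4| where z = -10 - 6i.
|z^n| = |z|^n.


|z| = sqrt(100+36) = sqrt(136) = 11.6619
|z^4| = |z|^4 = (sqrt(136))^4 = 136^2 = 18496

|z^4| = 18496


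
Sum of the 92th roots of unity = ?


The sum of all 92th roots of unity is 0.
Geometric series: (1 - w^92)/(1 - w) = (1-1)/(1-w) = 0 since w^92 = 1, w ≠ 1.
Alternatively: coefficient of z^91 in z^92 - 1 is 0.

0


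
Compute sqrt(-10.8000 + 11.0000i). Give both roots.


|z| = sqrt(116.64+121) = 15.4156
sqrt((|z|+a)/2) = sqrt((15.4156+(-10.8))/2) = sqrt(2.3078) = 1.5191
sqrt((|z|-a)/2) = sqrt((15.4156-(-10.8))/2) = sqrt(13.1078) = 3.6205

±(1.5191 + 3.6205i) i.e. 1.5191 + 3.6205i and -1.5191 - 3.6205i


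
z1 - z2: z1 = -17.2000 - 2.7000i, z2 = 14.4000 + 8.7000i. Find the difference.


Real: -17.2 - 14.4 = -31.6
Imag: -2.7 - 8.7 = -11.4

-31.6000 - 11.4000i


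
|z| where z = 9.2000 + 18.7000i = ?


|z| = sqrt(9.2^2 + 18.7^2) = sqrt(84.64 + 349.69) = sqrt(434.33) = 20.8406

|z| = 20.8406


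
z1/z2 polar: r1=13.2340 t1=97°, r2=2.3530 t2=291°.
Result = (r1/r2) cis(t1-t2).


r = 13.2340 / 2.3530 = 5.6243
theta = 97° - 291° = -194° = 166° (mod 360)

5.6243 cis(166°)


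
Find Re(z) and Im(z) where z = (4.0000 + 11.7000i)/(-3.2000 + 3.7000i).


Multiply by conjugate: (4.0000 + 11.7000i)(-3.2000 - 3.7000i) / ((-3.2)^2 + 3.7^2)
Numerator real = 4*(-3.2) + 11.7*3.7 = 30.49
Numerator imag = 11.7*(-3.2) - 4*3.7 = -52.24
Denominator = 23.93
Re(z) = 30.49/23.93 = 1.2741
Im(z) = -52.24/23.93 = -2.1830

Re(z) = 1.2741, Im(z) = -2.1830


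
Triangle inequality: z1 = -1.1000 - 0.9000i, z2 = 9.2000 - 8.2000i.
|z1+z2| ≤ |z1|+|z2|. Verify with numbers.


|z1| = sqrt((-1.1)^2 + (-0.9)^2) = sqrt(2.02) = 1.4213
|z2| = sqrt(9.2^2 + (-8.2)^2) = sqrt(151.88) = 12.3240
z1+z2 = 8.1000 - 9.1000i
|z1+z2| = sqrt(148.42) = 12.1828
|z1|+|z2| = 1.4213 + 12.3240 = 13.7453

|z1+z2| = 12.1828 ≤ |z1|+|z2| = 13.7453 (verified)


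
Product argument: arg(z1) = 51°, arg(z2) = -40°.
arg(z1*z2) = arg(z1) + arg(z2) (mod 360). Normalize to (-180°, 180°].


arg(z1*z2) = 51° - 40° = 11°
Normalized to (-180°, 180°]: 11°

11°


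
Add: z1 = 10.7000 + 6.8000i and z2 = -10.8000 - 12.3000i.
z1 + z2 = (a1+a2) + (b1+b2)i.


Real: 10.7 - 10.8 = -0.1
Imag: 6.8 - 12.3 = -5.5

-0.1000 - 5.5000i


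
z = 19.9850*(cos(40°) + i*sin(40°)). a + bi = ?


a = 19.9850*cos(40°) = 19.9850*0.766044 = 15.3094
b = 19.9850*sin(40°) = 19.9850*0.642788 = 12.8461

15.3094 + 12.8461i


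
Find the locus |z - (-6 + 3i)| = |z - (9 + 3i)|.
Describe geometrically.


Equal distances means the locus is the perpendicular bisector of z1 and z2.
Midpoint = ((-6+9)/2, (3+3)/2) = (1.5000, 3.0000)

Perpendicular bisector through (1.5000, 3.0000)


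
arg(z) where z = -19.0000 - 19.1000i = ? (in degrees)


Re = -19, Im = -19.1
arg = atan2(-19.1, -19) = -134.8496 degrees

arg(z) = -134.8496 degrees


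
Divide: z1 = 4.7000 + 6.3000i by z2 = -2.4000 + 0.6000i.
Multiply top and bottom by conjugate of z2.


Conjugate of z2 = -2.4000 - 0.6000i
Numerator: (4.7000 + 6.3000i)(-2.4000 - 0.6000i) = -7.5000 - 17.9400i
Denominator: (-2.4)^2 + 0.6^2 = 6.12
Result = (-7.5000 - 17.9400i)/6.12

-1.2255 - 2.9314i


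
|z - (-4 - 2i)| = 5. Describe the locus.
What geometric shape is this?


|z - z0| = r is a circle with center z0 and radius r.
Center = (-4, -2), radius = 5

Circle with center (-4, -2) and radius 5


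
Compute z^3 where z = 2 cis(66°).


r^3 = 2^3 = 8
n*theta = 3*66° = 198° = 198° (mod 360)
a = 8*cos(198°) = -7.6085
b = 8*sin(198°) = -2.4721

8 cis(198°) = -7.6085 - 2.4721i


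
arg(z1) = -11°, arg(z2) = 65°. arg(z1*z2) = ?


arg(z1*z2) = -11° + 65° = 54°
Normalized to (-180°, 180°]: 54°

54°


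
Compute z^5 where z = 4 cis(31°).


r^5 = 4^5 = 1024
n*theta = 5*31° = 155° = 155° (mod 360)
a = 1024*cos(155°) = -928.0592
b = 1024*sin(155°) = 432.7611

1024 cis(155°) = -928.0592 + 432.7611i


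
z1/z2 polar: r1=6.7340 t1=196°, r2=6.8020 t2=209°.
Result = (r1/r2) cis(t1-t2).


r = 6.7340 / 6.8020 = 0.9900
theta = 196° - 209° = -13° = 347° (mod 360)

0.9900 cis(347°)


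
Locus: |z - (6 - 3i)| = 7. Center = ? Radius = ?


|z - z0| = r is a circle with center z0 and radius r.
Center = (6, -3), radius = 7

Circle with center (6, -3) and radius 7


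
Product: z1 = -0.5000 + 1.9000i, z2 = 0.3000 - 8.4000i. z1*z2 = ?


Real = -0.5*0.3 - 1.9*(-8.4) = -0.15 - (-15.96) = 15.81
Imag = -0.5*(-8.4) + 0.3*1.9 = 4.2 + 0.57 = 4.77

15.8100 + 4.7700i


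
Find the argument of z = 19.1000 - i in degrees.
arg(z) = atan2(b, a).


Re = 19.1, Im = -1
arg = atan2(-1, 19.1) = -2.9970 degrees

arg(z) = -2.9970 degrees


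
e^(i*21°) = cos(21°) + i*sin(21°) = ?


cos(21°) = 0.9336
sin(21°) = 0.3584

e^(i*21°) = 0.9336 + 0.3584i


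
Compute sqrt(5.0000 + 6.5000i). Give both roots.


|z| = sqrt(25+42.25) = 8.2006
sqrt((|z|+a)/2) = sqrt((8.2006+5)/2) = sqrt(6.6003) = 2.5691
sqrt((|z|-a)/2) = sqrt((8.2006-5)/2) = sqrt(1.6003) = 1.2650

±(2.5691 + 1.2650i) i.e. 2.5691 + 1.2650i and -2.5691 - 1.2650i


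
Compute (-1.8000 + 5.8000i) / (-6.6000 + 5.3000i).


Conjugate of z2 = -6.6000 - 5.3000i
Numerator: (-1.8000 + 5.8000i)(-6.6000 - 5.3000i) = 42.6200 - 28.7400i
Denominator: (-6.6)^2 + 5.3^2 = 71.65
Result = (42.6200 - 28.7400i)/71.65

0.5948 - 0.4011i


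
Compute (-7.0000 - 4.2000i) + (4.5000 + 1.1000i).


Real: -7 + 4.5 = -2.5
Imag: -4.2 + 1.1 = -3.1

-2.5000 - 3.1000i


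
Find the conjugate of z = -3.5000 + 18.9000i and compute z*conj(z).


z_bar = -3.5000 - 18.9000i
z*z_bar = (-3.5)^2 + 18.9^2 = 12.25 + 357.21 = 369.46

z_bar = -3.5000 - 18.9000i, z*z_bar = 369.46


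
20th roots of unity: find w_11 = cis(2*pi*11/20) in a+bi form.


Angle = 360*11/20 = 198°
a = cos(198°) = -0.9511
b = sin(198°) = -0.3090

-0.9511 - 0.3090i


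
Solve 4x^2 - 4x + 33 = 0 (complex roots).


disc = (-4)^2 - 4*4*33 = 16 - 528 = -512
sqrt(|disc|) = sqrt(512) = 22.6274
Real part = 4/(2*4) = 0.5000
Imag part = 22.6274/(2*4) = 2.8284

0.5000 ± 2.8284i


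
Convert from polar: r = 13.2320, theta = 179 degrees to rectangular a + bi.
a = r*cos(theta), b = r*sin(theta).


a = 13.2320*cos(179°) = 13.2320*(-0.99985) = -13.2300
b = 13.2320*sin(179°) = 13.2320*0.01745 = 0.2309

-13.2300 + 0.2309i


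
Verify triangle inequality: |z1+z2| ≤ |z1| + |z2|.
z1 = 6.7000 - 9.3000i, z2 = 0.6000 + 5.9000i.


|z1| = sqrt(6.7^2 + (-9.3)^2) = sqrt(131.38) = 11.4621
|z2| = sqrt(0.6^2 + 5.9^2) = sqrt(35.17) = 5.9304
z1+z2 = 7.3000 - 3.4000i
|z1+z2| = sqrt(64.85) = 8.0529
|z1|+|z2| = 11.4621 + 5.9304 = 17.3925

|z1+z2| = 8.0529 ≤ |z1|+|z2| = 17.3925 (verified)


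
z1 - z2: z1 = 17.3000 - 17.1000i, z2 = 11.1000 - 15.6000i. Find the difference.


Real: 17.3 - 11.1 = 6.2
Imag: -17.1 + 15.6 = -1.5

6.2000 - 1.5000i


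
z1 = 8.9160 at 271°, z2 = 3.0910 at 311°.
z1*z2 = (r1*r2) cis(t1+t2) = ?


r = 8.9160 * 3.0910 = 27.5594
theta = 271° + 311° = 582° = 222° (mod 360)

27.5594 cis(222°)


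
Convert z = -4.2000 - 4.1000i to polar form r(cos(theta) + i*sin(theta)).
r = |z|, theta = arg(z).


r = sqrt(17.64+16.81) = sqrt(34.45) = 5.8694
theta = atan2(-4.1, -4.2) = -135.6903 degrees

r = 5.8694, theta = -135.6903 degrees


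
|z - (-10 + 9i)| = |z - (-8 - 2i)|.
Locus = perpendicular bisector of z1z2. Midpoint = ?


Equal distances means the locus is the perpendicular bisector of z1 and z2.
Midpoint = ((-10+(-8))/2, (9+(-2))/2) = (-9.0000, 3.5000)

Perpendicular bisector through (-9.0000, 3.5000)


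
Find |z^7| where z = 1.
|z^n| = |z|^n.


|z| = sqrt(1+0) = sqrt(1) = 1
|z^7| = |z|^7 = 1^7 = 1

|z^7| = 1


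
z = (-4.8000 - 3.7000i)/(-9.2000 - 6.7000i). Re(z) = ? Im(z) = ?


Multiply by conjugate: (-4.8000 - 3.7000i)(-9.2000 + 6.7000i) / ((-9.2)^2 + (-6.7)^2)
Numerator real = -4.8*(-9.2) - (3.7)*(-6.7) = 68.95
Numerator imag = -3.7*(-9.2) - (-4.8)*(-6.7) = 1.88
Denominator = 129.53
Re(z) = 68.95/129.53 = 0.5323
Im(z) = 1.88/129.53 = 0.0145

Re(z) = 0.5323, Im(z) = 0.0145


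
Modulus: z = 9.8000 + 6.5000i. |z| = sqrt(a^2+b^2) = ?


|z| = sqrt(9.8^2 + 6.5^2) = sqrt(96.04 + 42.25) = sqrt(138.29) = 11.7597

|z| = 11.7597


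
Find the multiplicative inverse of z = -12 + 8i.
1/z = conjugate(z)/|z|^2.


|z|^2 = 144+64 = 208
1/z = (-12 - 8i)/208

1/z = -0.0577 - 0.0385i


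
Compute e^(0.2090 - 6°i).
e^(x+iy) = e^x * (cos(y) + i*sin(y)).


e^0.2090 = 1.23244
cos(-6°) = 0.9945
sin(-6°) = -0.1045
Real = 1.23244*0.9945 = 1.2257
Imag = 1.23244*(-0.1045) = -0.1288

1.2257 - 0.1288i


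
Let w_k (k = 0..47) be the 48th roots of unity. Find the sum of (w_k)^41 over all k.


The roots are w_k = w^k with w = e^(2*pi*i/48), and (w^k)^41 = (w^41)^k.
So S = 1 + u + u^2 + ... + u^(47) with u = w^41.
41 = 0*48 + 41, so 41 is not a multiple of 48: u = w^41 ≠ 1 (w is a primitive 48th root), while u^48 = (w^48)^41 = 1.
Geometric series: S = (1 - u^48)/(1 - u) = (1 - 1)/(1 - u) = 0

S = 0


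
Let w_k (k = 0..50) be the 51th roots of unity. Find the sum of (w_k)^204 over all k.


The roots are w_k = w^k with w = e^(2*pi*i/51), and (w^k)^204 = (w^204)^k.
So S = 1 + u + u^2 + ... + u^(50) with u = w^204.
204 = 4*51 + 0, so 204 is a multiple of 51 and u = (w^51)^4 = 1.
Every one of the 51 terms equals 1: S = 51

S = 51


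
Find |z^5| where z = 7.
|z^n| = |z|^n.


|z| = sqrt(49+0) = sqrt(49) = 7
|z^5| = |z|^5 = 7^5 = 16807

|z^5| = 16807


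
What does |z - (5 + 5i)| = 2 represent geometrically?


|z - z0| = r is a circle with center z0 and radius r.
Center = (5, 5), radius = 2

Circle with center (5, 5) and radius 2


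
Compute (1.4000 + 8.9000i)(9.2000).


Real = 1.4*9.2 - 8.9*0 = 12.88 - 0 = 12.88
Imag = 1.4*0 + 9.2*8.9 = 0 + 81.88 = 81.88

12.8800 + 81.8800i


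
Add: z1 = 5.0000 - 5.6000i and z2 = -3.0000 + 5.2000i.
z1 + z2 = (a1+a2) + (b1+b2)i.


Real: 5 - 3 = 2
Imag: -5.6 + 5.2 = -0.4

2.0000 - 0.4000i


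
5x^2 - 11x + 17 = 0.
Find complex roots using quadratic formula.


disc = (-11)^2 - 4*5*17 = 121 - 340 = -219
sqrt(|disc|) = sqrt(219) = 14.7986
Real part = 11/(2*5) = 1.1000
Imag part = 14.7986/(2*5) = 1.4799

1.1000 ± 1.4799i


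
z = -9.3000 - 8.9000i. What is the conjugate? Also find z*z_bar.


z_bar = -9.3000 + 8.9000i
z*z_bar = (-9.3)^2 + (-8.9)^2 = 86.49 + 79.21 = 165.7

z_bar = -9.3000 + 8.9000i, z*z_bar = 165.7


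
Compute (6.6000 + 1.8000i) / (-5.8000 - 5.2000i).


Conjugate of z2 = -5.8000 + 5.2000i
Numerator: (6.6000 + 1.8000i)(-5.8000 + 5.2000i) = -47.6400 + 23.8800i
Denominator: (-5.8)^2 + (-5.2)^2 = 60.68
Result = (-47.6400 + 23.8800i)/60.68

-0.7851 + 0.3935i
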